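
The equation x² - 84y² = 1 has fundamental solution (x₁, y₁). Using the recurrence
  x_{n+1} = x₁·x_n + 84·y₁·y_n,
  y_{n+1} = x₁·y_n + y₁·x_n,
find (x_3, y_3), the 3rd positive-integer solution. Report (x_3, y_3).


Step 1: Find the fundamental solution (x₁, y₁) of x² - 84y² = 1.
  Expand √84 as a continued fraction. a₀ = ⌊√84⌋ = 9; iterate m_{k+1} = d_k·a_k − m_k, d_{k+1} = (84 − m_{k+1}²)/d_k, a_{k+1} = ⌊(a₀ + m_{k+1})/d_{k+1}⌋ (starting m₀ = 0, d₀ = 1), with convergents p_k = a_k·p_{k-1} + p_{k-2}, q_k = a_k·q_{k-1} + q_{k-2} (p₋₁ = 1, q₋₁ = 0):
  k = 0: a₀ = 9; p₀/q₀ = 9/1; p₀² − 84·q₀² = 81 − 84 = -3.
  k = 1: m = 9, d = 3, a = ⌊(9 + 9)/3⌋ = 6; p/q = (6·9 + 1)/(6·1 + 0) = 55/6; p² − 84·q² = 3025 − 3024 = 1.
  The first convergent with p² − 84·q² = 1 gives the fundamental solution (x₁, y₁) = (55, 6).
Step 2: Apply the recurrence (x_{n+1}, y_{n+1}) = (x₁x_n + 84y₁y_n, x₁y_n + y₁x_n) repeatedly.
  From (x_1, y_1) = (55, 6): x_2 = 55·55 + 84·6·6 = 6049; y_2 = 55·6 + 6·55 = 660.
  From (x_2, y_2) = (6049, 660): x_3 = 55·6049 + 84·6·660 = 665335; y_3 = 55·660 + 6·6049 = 72594.
Step 3: Verify x_3² - 84·y_3² = 442670662225 - 442670662224 = 1 (should be 1). ✓

(x_1, y_1) = (55, 6); (x_3, y_3) = (665335, 72594).


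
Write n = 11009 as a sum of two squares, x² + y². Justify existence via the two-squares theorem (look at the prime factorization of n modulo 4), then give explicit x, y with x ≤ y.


Step 1: Factor n = 11009 = 101 · 109.
Step 2: Check the mod-4 condition on each prime factor: 101 ≡ 1 (mod 4), exponent 1; 109 ≡ 1 (mod 4), exponent 1.
All primes ≡ 3 (mod 4) appear to even exponent (or don't appear), so by the two-squares theorem n IS expressible as a sum of two squares.
Step 3: Build a representation. Here n = 101 · 109 is a product of primes ≡ 1 (mod 4). Each prime p ≡ 1 (mod 4) is itself a sum of two squares; find a² by testing p − a² for a perfect square:
  101: 101 − 1² = 100 = 10² ⇒ 101 = 1² + 10².
  109: 109 − 1² = 108, 109 − 2² = 105, 109 − 3² = 100 = 10² ⇒ 109 = 3² + 10².
  Combine using the Brahmagupta–Fibonacci identity (a² + b²)(c² + d²) = (ac − bd)² + (ad + bc)² = (ac + bd)² + (ad − bc)²:
  101 · 109 = 11009: from (1² + 10²)(3² + 10²), take (1·3 − 10·10, 1·10 + 10·3) = (3 − 100, 10 + 30) = (-97, 40); dropping signs (only squares matter) gives (97, 40); check 97² + 40² = 9409 + 1600 = 11009 ✓.
Step 4: Order so x ≤ y and verify: 40² + 97² = 1600 + 9409 = 11009 = n. ✓

n = 11009 = 40² + 97² (one valid representation with x ≤ y).


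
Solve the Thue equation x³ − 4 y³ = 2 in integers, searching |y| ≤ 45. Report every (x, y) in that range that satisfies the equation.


The equation is x³ - 4y³ = 2. For fixed y, x³ = 4·y³ + 2, so a solution requires the RHS to be a perfect cube.
Strategy: iterate y from -45 to 45, compute RHS = 4·y³ + 2, and check whether it is a (positive or negative) perfect cube.
Check small values of y:
  y = 0: RHS = 2 is not a perfect cube.
  y = 1: RHS = 6 is not a perfect cube.
  y = -1: RHS = -2 is not a perfect cube.
  y = 2: RHS = 34 is not a perfect cube.
  y = -2: RHS = -30 is not a perfect cube.
  y = 3: RHS = 110 is not a perfect cube.
  y = -3: RHS = -106 is not a perfect cube.
Continuing the search up to |y| = 45 finds no solutions either.
No (x, y) in the scanned range satisfies the equation.

No integer solutions with |y| ≤ 45.


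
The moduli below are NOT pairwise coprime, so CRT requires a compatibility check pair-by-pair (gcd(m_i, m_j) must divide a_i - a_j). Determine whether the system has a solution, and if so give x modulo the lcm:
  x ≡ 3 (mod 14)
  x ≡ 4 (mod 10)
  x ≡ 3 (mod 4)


Moduli 14, 10, 4 are not pairwise coprime, so CRT works modulo lcm(m_i) when all pairwise compatibility conditions hold.
Pairwise compatibility: gcd(m_i, m_j) must divide a_i - a_j for every pair.
Merge one congruence at a time:
  Start: x ≡ 3 (mod 14).
  Combine with x ≡ 4 (mod 10): gcd(14, 10) = 2, and 4 - 3 = 1 is NOT divisible by 2.
    ⇒ system is inconsistent (no integer solution).

No solution (the system is inconsistent).


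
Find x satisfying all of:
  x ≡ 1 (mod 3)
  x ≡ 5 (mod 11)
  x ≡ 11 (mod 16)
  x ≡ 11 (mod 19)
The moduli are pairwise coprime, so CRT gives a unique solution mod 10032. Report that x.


Product of moduli M = 3 · 11 · 16 · 19 = 10032.
Merge one congruence at a time:
  Start: x ≡ 1 (mod 3).
  Combine with x ≡ 5 (mod 11); new modulus lcm = 33.
    Write x = 1 + 3·t and substitute into x ≡ 5 (mod 11): 3·t ≡ 5 − 1 = 4 (mod 11).
    The inverse of 3 mod 11 is 4 (since 3·4 = 12 = 1·11 + 1), so t ≡ 4·4 = 16 ≡ 5 (mod 11).
    Then x = 1 + 3·5 = 16, valid modulo lcm(3, 11) = 33: x ≡ 16 (mod 33).
  Combine with x ≡ 11 (mod 16); new modulus lcm = 528.
    Write x = 16 + 33·t and substitute into x ≡ 11 (mod 16): 33·t ≡ 11 − 16 = -5 (mod 16).
    Reduce coefficients mod 16: 1·t ≡ 11 (mod 16).
    So t ≡ 11 (mod 16).
    Then x = 16 + 33·11 = 379, valid modulo lcm(33, 16) = 528: x ≡ 379 (mod 528).
  Combine with x ≡ 11 (mod 19); new modulus lcm = 10032.
    Write x = 379 + 528·t and substitute into x ≡ 11 (mod 19): 528·t ≡ 11 − 379 = -368 (mod 19).
    Reduce coefficients mod 19: 15·t ≡ 12 (mod 19).
    The inverse of 15 mod 19 is 14 (since 15·14 = 210 = 11·19 + 1), so t ≡ 14·12 = 168 ≡ 16 (mod 19).
    Then x = 379 + 528·16 = 8827, valid modulo lcm(528, 19) = 10032: x ≡ 8827 (mod 10032).
Verify against each original: 8827 mod 3 = 1, 8827 mod 11 = 5, 8827 mod 16 = 11, 8827 mod 19 = 11.

x ≡ 8827 (mod 10032).


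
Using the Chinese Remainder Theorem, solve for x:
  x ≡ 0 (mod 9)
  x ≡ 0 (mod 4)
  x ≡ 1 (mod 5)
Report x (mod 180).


Moduli 9, 4, 5 are pairwise coprime; by CRT there is a unique solution modulo M = 9 · 4 · 5 = 180.
Solve pairwise, accumulating the modulus:
  Start with x ≡ 0 (mod 9).
  Combine with x ≡ 0 (mod 4): since gcd(9, 4) = 1, we get a unique residue mod 36.
    Write x = 0 + 9·t and substitute into x ≡ 0 (mod 4): 9·t ≡ 0 − 0 = 0 (mod 4).
    Reduce coefficients mod 4: 1·t ≡ 0 (mod 4).
    So t ≡ 0 (mod 4).
    Then x = 0 + 9·0 = 0, valid modulo lcm(9, 4) = 36: x ≡ 0 (mod 36).
  Combine with x ≡ 1 (mod 5): since gcd(36, 5) = 1, we get a unique residue mod 180.
    Write x = 0 + 36·t and substitute into x ≡ 1 (mod 5): 36·t ≡ 1 − 0 = 1 (mod 5).
    Reduce coefficients mod 5: 1·t ≡ 1 (mod 5).
    So t ≡ 1 (mod 5).
    Then x = 0 + 36·1 = 36, valid modulo lcm(36, 5) = 180: x ≡ 36 (mod 180).
Verify: 36 mod 9 = 0 ✓, 36 mod 4 = 0 ✓, 36 mod 5 = 1 ✓.

x ≡ 36 (mod 180).


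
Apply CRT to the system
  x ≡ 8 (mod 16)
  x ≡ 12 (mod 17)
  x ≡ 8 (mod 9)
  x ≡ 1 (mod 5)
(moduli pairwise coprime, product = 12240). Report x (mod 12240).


Product of moduli M = 16 · 17 · 9 · 5 = 12240.
Merge one congruence at a time:
  Start: x ≡ 8 (mod 16).
  Combine with x ≡ 12 (mod 17); new modulus lcm = 272.
    Write x = 8 + 16·t and substitute into x ≡ 12 (mod 17): 16·t ≡ 12 − 8 = 4 (mod 17).
    The inverse of 16 mod 17 is 16 (since 16·16 = 256 = 15·17 + 1), so t ≡ 16·4 = 64 ≡ 13 (mod 17).
    Then x = 8 + 16·13 = 216, valid modulo lcm(16, 17) = 272: x ≡ 216 (mod 272).
  Combine with x ≡ 8 (mod 9); new modulus lcm = 2448.
    Write x = 216 + 272·t and substitute into x ≡ 8 (mod 9): 272·t ≡ 8 − 216 = -208 (mod 9).
    Reduce coefficients mod 9: 2·t ≡ 8 (mod 9).
    The inverse of 2 mod 9 is 5 (since 2·5 = 10 = 1·9 + 1), so t ≡ 5·8 = 40 ≡ 4 (mod 9).
    Then x = 216 + 272·4 = 1304, valid modulo lcm(272, 9) = 2448: x ≡ 1304 (mod 2448).
  Combine with x ≡ 1 (mod 5); new modulus lcm = 12240.
    Write x = 1304 + 2448·t and substitute into x ≡ 1 (mod 5): 2448·t ≡ 1 − 1304 = -1303 (mod 5).
    Reduce coefficients mod 5: 3·t ≡ 2 (mod 5).
    The inverse of 3 mod 5 is 2 (since 3·2 = 6 = 1·5 + 1), so t ≡ 2·2 = 4 ≡ 4 (mod 5).
    Then x = 1304 + 2448·4 = 11096, valid modulo lcm(2448, 5) = 12240: x ≡ 11096 (mod 12240).
Verify against each original: 11096 mod 16 = 8, 11096 mod 17 = 12, 11096 mod 9 = 8, 11096 mod 5 = 1.

x ≡ 11096 (mod 12240).


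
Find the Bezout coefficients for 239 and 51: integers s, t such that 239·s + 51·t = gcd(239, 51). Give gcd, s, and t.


Euclidean algorithm on (239, 51) — divide until remainder is 0:
  239 = 4 · 51 + 35
  51 = 1 · 35 + 16
  35 = 2 · 16 + 3
  16 = 5 · 3 + 1
  3 = 3 · 1 + 0
gcd(239, 51) = 1.
Track Bezout coefficients alongside the remainders: start with r₀ = 239 = a·1 + b·0 (s = 1, t = 0) and r₁ = 51 = a·0 + b·1 (s = 0, t = 1); each new remainder r_{k+1} = r_{k-1} − q_k·r_k inherits s_{k+1} = s_{k-1} − q_k·s_k, t_{k+1} = t_{k-1} − q_k·t_k, so r_k = a·s_k + b·t_k at every step:
  q = 4: r = 35, s = 1 − 4·0 = 1, t = 0 − 4·1 = -4  (check: 239·1 + 51·(-4) = 35)
  q = 1: r = 16, s = 0 − 1·1 = -1, t = 1 − 1·(-4) = 5  (check: 239·(-1) + 51·5 = 16)
  q = 2: r = 3, s = 1 − 2·(-1) = 3, t = -4 − 2·5 = -14  (check: 239·3 + 51·(-14) = 3)
  q = 5: r = 1, s = -1 − 5·3 = -16, t = 5 − 5·(-14) = 75  (check: 239·(-16) + 51·75 = 1)
The row with r = 1 (the gcd) gives the Bezout coefficients s = -16, t = 75.
Result: 239 · (-16) + 51 · (75) = 1.

gcd(239, 51) = 1; s = -16, t = 75 (check: 239·(-16) + 51·75 = 1).


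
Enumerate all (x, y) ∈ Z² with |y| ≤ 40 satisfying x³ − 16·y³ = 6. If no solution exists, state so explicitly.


The equation is x³ - 16y³ = 6. For fixed y, x³ = 16·y³ + 6, so a solution requires the RHS to be a perfect cube.
Strategy: iterate y from -40 to 40, compute RHS = 16·y³ + 6, and check whether it is a (positive or negative) perfect cube.
Check small values of y:
  y = 0: RHS = 6 is not a perfect cube.
  y = 1: RHS = 22 is not a perfect cube.
  y = -1: RHS = -10 is not a perfect cube.
  y = 2: RHS = 134 is not a perfect cube.
  y = -2: RHS = -122 is not a perfect cube.
  y = 3: RHS = 438 is not a perfect cube.
  y = -3: RHS = -426 is not a perfect cube.
Continuing the search up to |y| = 40 finds no solutions either.
No (x, y) in the scanned range satisfies the equation.

No integer solutions with |y| ≤ 40.


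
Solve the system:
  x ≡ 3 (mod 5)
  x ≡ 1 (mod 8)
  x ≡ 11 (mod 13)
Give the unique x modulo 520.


Moduli 5, 8, 13 are pairwise coprime; by CRT there is a unique solution modulo M = 5 · 8 · 13 = 520.
Solve pairwise, accumulating the modulus:
  Start with x ≡ 3 (mod 5).
  Combine with x ≡ 1 (mod 8): since gcd(5, 8) = 1, we get a unique residue mod 40.
    Write x = 3 + 5·t and substitute into x ≡ 1 (mod 8): 5·t ≡ 1 − 3 = -2 (mod 8).
    Reduce coefficients mod 8: 5·t ≡ 6 (mod 8).
    The inverse of 5 mod 8 is 5 (since 5·5 = 25 = 3·8 + 1), so t ≡ 5·6 = 30 ≡ 6 (mod 8).
    Then x = 3 + 5·6 = 33, valid modulo lcm(5, 8) = 40: x ≡ 33 (mod 40).
  Combine with x ≡ 11 (mod 13): since gcd(40, 13) = 1, we get a unique residue mod 520.
    Write x = 33 + 40·t and substitute into x ≡ 11 (mod 13): 40·t ≡ 11 − 33 = -22 (mod 13).
    Reduce coefficients mod 13: 1·t ≡ 4 (mod 13).
    So t ≡ 4 (mod 13).
    Then x = 33 + 40·4 = 193, valid modulo lcm(40, 13) = 520: x ≡ 193 (mod 520).
Verify: 193 mod 5 = 3 ✓, 193 mod 8 = 1 ✓, 193 mod 13 = 11 ✓.

x ≡ 193 (mod 520).


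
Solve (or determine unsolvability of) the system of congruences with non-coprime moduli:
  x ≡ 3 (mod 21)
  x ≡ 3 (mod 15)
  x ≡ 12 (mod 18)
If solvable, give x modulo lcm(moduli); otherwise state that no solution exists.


Moduli 21, 15, 18 are not pairwise coprime, so CRT works modulo lcm(m_i) when all pairwise compatibility conditions hold.
Pairwise compatibility: gcd(m_i, m_j) must divide a_i - a_j for every pair.
Merge one congruence at a time:
  Start: x ≡ 3 (mod 21).
  Combine with x ≡ 3 (mod 15): gcd(21, 15) = 3; 3 - 3 = 0, which IS divisible by 3, so compatible.
    Write x = 3 + 21·t and substitute into x ≡ 3 (mod 15): 21·t ≡ 3 − 3 = 0 (mod 15).
    Divide the congruence (and modulus) by g = 3: 7·t ≡ 0 (mod 5).
    Reduce coefficients mod 5: 2·t ≡ 0 (mod 5).
    The inverse of 2 mod 5 is 3 (since 2·3 = 6 = 1·5 + 1), so t ≡ 3·0 = 0 ≡ 0 (mod 5).
    Then x = 3 + 21·0 = 3, valid modulo lcm(21, 15) = 105: x ≡ 3 (mod 105).
  Combine with x ≡ 12 (mod 18): gcd(105, 18) = 3; 12 - 3 = 9, which IS divisible by 3, so compatible.
    Write x = 3 + 105·t and substitute into x ≡ 12 (mod 18): 105·t ≡ 12 − 3 = 9 (mod 18).
    Divide the congruence (and modulus) by g = 3: 35·t ≡ 3 (mod 6).
    Reduce coefficients mod 6: 5·t ≡ 3 (mod 6).
    The inverse of 5 mod 6 is 5 (since 5·5 = 25 = 4·6 + 1), so t ≡ 5·3 = 15 ≡ 3 (mod 6).
    Then x = 3 + 105·3 = 318, valid modulo lcm(105, 18) = 630: x ≡ 318 (mod 630).
Verify: 318 mod 21 = 3, 318 mod 15 = 3, 318 mod 18 = 12.

x ≡ 318 (mod 630).


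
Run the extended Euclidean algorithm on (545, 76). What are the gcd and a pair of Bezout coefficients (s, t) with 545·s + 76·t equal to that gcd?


Euclidean algorithm on (545, 76) — divide until remainder is 0:
  545 = 7 · 76 + 13
  76 = 5 · 13 + 11
  13 = 1 · 11 + 2
  11 = 5 · 2 + 1
  2 = 2 · 1 + 0
gcd(545, 76) = 1.
Track Bezout coefficients alongside the remainders: start with r₀ = 545 = a·1 + b·0 (s = 1, t = 0) and r₁ = 76 = a·0 + b·1 (s = 0, t = 1); each new remainder r_{k+1} = r_{k-1} − q_k·r_k inherits s_{k+1} = s_{k-1} − q_k·s_k, t_{k+1} = t_{k-1} − q_k·t_k, so r_k = a·s_k + b·t_k at every step:
  q = 7: r = 13, s = 1 − 7·0 = 1, t = 0 − 7·1 = -7  (check: 545·1 + 76·(-7) = 13)
  q = 5: r = 11, s = 0 − 5·1 = -5, t = 1 − 5·(-7) = 36  (check: 545·(-5) + 76·36 = 11)
  q = 1: r = 2, s = 1 − 1·(-5) = 6, t = -7 − 1·36 = -43  (check: 545·6 + 76·(-43) = 2)
  q = 5: r = 1, s = -5 − 5·6 = -35, t = 36 − 5·(-43) = 251  (check: 545·(-35) + 76·251 = 1)
The row with r = 1 (the gcd) gives the Bezout coefficients s = -35, t = 251.
Result: 545 · (-35) + 76 · (251) = 1.

gcd(545, 76) = 1; s = -35, t = 251 (check: 545·(-35) + 76·251 = 1).


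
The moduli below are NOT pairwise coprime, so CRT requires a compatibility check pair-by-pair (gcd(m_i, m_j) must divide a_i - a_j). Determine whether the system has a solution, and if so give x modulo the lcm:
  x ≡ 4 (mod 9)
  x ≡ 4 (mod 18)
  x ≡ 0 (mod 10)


Moduli 9, 18, 10 are not pairwise coprime, so CRT works modulo lcm(m_i) when all pairwise compatibility conditions hold.
Pairwise compatibility: gcd(m_i, m_j) must divide a_i - a_j for every pair.
Merge one congruence at a time:
  Start: x ≡ 4 (mod 9).
  Combine with x ≡ 4 (mod 18): gcd(9, 18) = 9; 4 - 4 = 0, which IS divisible by 9, so compatible.
    Write x = 4 + 9·t and substitute into x ≡ 4 (mod 18): 9·t ≡ 4 − 4 = 0 (mod 18).
    Divide the congruence (and modulus) by g = 9: 1·t ≡ 0 (mod 2).
    So t ≡ 0 (mod 2).
    Then x = 4 + 9·0 = 4, valid modulo lcm(9, 18) = 18: x ≡ 4 (mod 18).
  Combine with x ≡ 0 (mod 10): gcd(18, 10) = 2; 0 - 4 = -4, which IS divisible by 2, so compatible.
    Write x = 4 + 18·t and substitute into x ≡ 0 (mod 10): 18·t ≡ 0 − 4 = -4 (mod 10).
    Divide the congruence (and modulus) by g = 2: 9·t ≡ -2 (mod 5).
    Reduce coefficients mod 5: 4·t ≡ 3 (mod 5).
    The inverse of 4 mod 5 is 4 (since 4·4 = 16 = 3·5 + 1), so t ≡ 4·3 = 12 ≡ 2 (mod 5).
    Then x = 4 + 18·2 = 40, valid modulo lcm(18, 10) = 90: x ≡ 40 (mod 90).
Verify: 40 mod 9 = 4, 40 mod 18 = 4, 40 mod 10 = 0.

x ≡ 40 (mod 90).


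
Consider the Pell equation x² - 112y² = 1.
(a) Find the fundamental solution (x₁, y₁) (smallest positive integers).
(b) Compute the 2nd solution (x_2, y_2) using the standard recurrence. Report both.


Step 1: Find the fundamental solution (x₁, y₁) of x² - 112y² = 1.
  Expand √112 as a continued fraction. a₀ = ⌊√112⌋ = 10; iterate m_{k+1} = d_k·a_k − m_k, d_{k+1} = (112 − m_{k+1}²)/d_k, a_{k+1} = ⌊(a₀ + m_{k+1})/d_{k+1}⌋ (starting m₀ = 0, d₀ = 1), with convergents p_k = a_k·p_{k-1} + p_{k-2}, q_k = a_k·q_{k-1} + q_{k-2} (p₋₁ = 1, q₋₁ = 0):
  k = 0: a₀ = 10; p₀/q₀ = 10/1; p₀² − 112·q₀² = 100 − 112 = -12.
  k = 1: m = 10, d = 12, a = ⌊(10 + 10)/12⌋ = 1; p/q = (1·10 + 1)/(1·1 + 0) = 11/1; p² − 112·q² = 121 − 112 = 9.
  k = 2: m = 2, d = 9, a = ⌊(10 + 2)/9⌋ = 1; p/q = (1·11 + 10)/(1·1 + 1) = 21/2; p² − 112·q² = 441 − 448 = -7.
  k = 3: m = 7, d = 7, a = ⌊(10 + 7)/7⌋ = 2; p/q = (2·21 + 11)/(2·2 + 1) = 53/5; p² − 112·q² = 2809 − 2800 = 9.
  k = 4: m = 7, d = 9, a = ⌊(10 + 7)/9⌋ = 1; p/q = (1·53 + 21)/(1·5 + 2) = 74/7; p² − 112·q² = 5476 − 5488 = -12.
  k = 5: m = 2, d = 12, a = ⌊(10 + 2)/12⌋ = 1; p/q = (1·74 + 53)/(1·7 + 5) = 127/12; p² − 112·q² = 16129 − 16128 = 1.
  The first convergent with p² − 112·q² = 1 gives the fundamental solution (x₁, y₁) = (127, 12).
Step 2: Apply the recurrence (x_{n+1}, y_{n+1}) = (x₁x_n + 112y₁y_n, x₁y_n + y₁x_n) repeatedly.
  From (x_1, y_1) = (127, 12): x_2 = 127·127 + 112·12·12 = 32257; y_2 = 127·12 + 12·127 = 3048.
Step 3: Verify x_2² - 112·y_2² = 1040514049 - 1040514048 = 1 (should be 1). ✓

(x_1, y_1) = (127, 12); (x_2, y_2) = (32257, 3048).


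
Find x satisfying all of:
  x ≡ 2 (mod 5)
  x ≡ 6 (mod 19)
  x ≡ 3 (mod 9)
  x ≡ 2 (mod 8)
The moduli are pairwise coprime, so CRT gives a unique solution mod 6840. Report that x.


Product of moduli M = 5 · 19 · 9 · 8 = 6840.
Merge one congruence at a time:
  Start: x ≡ 2 (mod 5).
  Combine with x ≡ 6 (mod 19); new modulus lcm = 95.
    Write x = 2 + 5·t and substitute into x ≡ 6 (mod 19): 5·t ≡ 6 − 2 = 4 (mod 19).
    The inverse of 5 mod 19 is 4 (since 5·4 = 20 = 1·19 + 1), so t ≡ 4·4 = 16 ≡ 16 (mod 19).
    Then x = 2 + 5·16 = 82, valid modulo lcm(5, 19) = 95: x ≡ 82 (mod 95).
  Combine with x ≡ 3 (mod 9); new modulus lcm = 855.
    Write x = 82 + 95·t and substitute into x ≡ 3 (mod 9): 95·t ≡ 3 − 82 = -79 (mod 9).
    Reduce coefficients mod 9: 5·t ≡ 2 (mod 9).
    The inverse of 5 mod 9 is 2 (since 5·2 = 10 = 1·9 + 1), so t ≡ 2·2 = 4 ≡ 4 (mod 9).
    Then x = 82 + 95·4 = 462, valid modulo lcm(95, 9) = 855: x ≡ 462 (mod 855).
  Combine with x ≡ 2 (mod 8); new modulus lcm = 6840.
    Write x = 462 + 855·t and substitute into x ≡ 2 (mod 8): 855·t ≡ 2 − 462 = -460 (mod 8).
    Reduce coefficients mod 8: 7·t ≡ 4 (mod 8).
    The inverse of 7 mod 8 is 7 (since 7·7 = 49 = 6·8 + 1), so t ≡ 7·4 = 28 ≡ 4 (mod 8).
    Then x = 462 + 855·4 = 3882, valid modulo lcm(855, 8) = 6840: x ≡ 3882 (mod 6840).
Verify against each original: 3882 mod 5 = 2, 3882 mod 19 = 6, 3882 mod 9 = 3, 3882 mod 8 = 2.

x ≡ 3882 (mod 6840).


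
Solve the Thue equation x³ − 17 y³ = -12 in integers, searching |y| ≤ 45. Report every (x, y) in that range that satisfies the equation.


The equation is x³ - 17y³ = -12. For fixed y, x³ = 17·y³ − 12, so a solution requires the RHS to be a perfect cube.
Strategy: iterate y from -45 to 45, compute RHS = 17·y³ − 12, and check whether it is a (positive or negative) perfect cube.
Check small values of y:
  y = 0: RHS = -12 is not a perfect cube.
  y = 1: RHS = 5 is not a perfect cube.
  y = -1: RHS = -29 is not a perfect cube.
  y = 2: RHS = 124 is not a perfect cube.
  y = -2: RHS = -148 is not a perfect cube.
  y = 3: RHS = 447 is not a perfect cube.
  y = -3: RHS = -471 is not a perfect cube.
Continuing the search up to |y| = 45 finds no solutions either.
No (x, y) in the scanned range satisfies the equation.

No integer solutions with |y| ≤ 45.


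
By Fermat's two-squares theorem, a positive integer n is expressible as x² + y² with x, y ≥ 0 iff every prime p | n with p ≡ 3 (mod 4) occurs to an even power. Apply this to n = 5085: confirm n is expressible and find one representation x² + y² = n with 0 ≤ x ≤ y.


Step 1: Factor n = 5085 = 3^2 · 5 · 113.
Step 2: Check the mod-4 condition on each prime factor: 3 ≡ 3 (mod 4), exponent 2 (must be even); 5 ≡ 1 (mod 4), exponent 1; 113 ≡ 1 (mod 4), exponent 1.
All primes ≡ 3 (mod 4) appear to even exponent (or don't appear), so by the two-squares theorem n IS expressible as a sum of two squares.
Step 3: Build a representation. Group n = k² · m with k = 3 and m = 5 · 113 = 565 (a product of primes ≡ 1 (mod 4)); a representation of m scales to one of n via (k·x)² + (k·y)² = k²(x² + y²). Each prime p ≡ 1 (mod 4) is itself a sum of two squares; find a² by testing p − a² for a perfect square:
  5: 5 − 1² = 4 = 2² ⇒ 5 = 1² + 2².
  113: 113 − 1² = 112, 113 − 2² = 109, 113 − 3² = 104, 113 − 4² = 97, 113 − 5² = 88, 113 − 6² = 77, 113 − 7² = 64 = 8² ⇒ 113 = 7² + 8².
  Combine using the Brahmagupta–Fibonacci identity (a² + b²)(c² + d²) = (ac − bd)² + (ad + bc)² = (ac + bd)² + (ad − bc)²:
  5 · 113 = 565: from (1² + 2²)(7² + 8²), take (1·7 − 2·8, 1·8 + 2·7) = (7 − 16, 8 + 14) = (-9, 22); dropping signs (only squares matter) gives (9, 22); check 9² + 22² = 81 + 484 = 565 ✓.
  Scale by k = 3: (3·9, 3·22) = (27, 66).
Step 4: Order so x ≤ y and verify: 27² + 66² = 729 + 4356 = 5085 = n. ✓

n = 5085 = 27² + 66² (one valid representation with x ≤ y).


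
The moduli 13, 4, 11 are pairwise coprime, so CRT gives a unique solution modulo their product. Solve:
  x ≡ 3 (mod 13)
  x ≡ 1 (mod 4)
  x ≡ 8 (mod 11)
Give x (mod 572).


Moduli 13, 4, 11 are pairwise coprime; by CRT there is a unique solution modulo M = 13 · 4 · 11 = 572.
Solve pairwise, accumulating the modulus:
  Start with x ≡ 3 (mod 13).
  Combine with x ≡ 1 (mod 4): since gcd(13, 4) = 1, we get a unique residue mod 52.
    Write x = 3 + 13·t and substitute into x ≡ 1 (mod 4): 13·t ≡ 1 − 3 = -2 (mod 4).
    Reduce coefficients mod 4: 1·t ≡ 2 (mod 4).
    So t ≡ 2 (mod 4).
    Then x = 3 + 13·2 = 29, valid modulo lcm(13, 4) = 52: x ≡ 29 (mod 52).
  Combine with x ≡ 8 (mod 11): since gcd(52, 11) = 1, we get a unique residue mod 572.
    Write x = 29 + 52·t and substitute into x ≡ 8 (mod 11): 52·t ≡ 8 − 29 = -21 (mod 11).
    Reduce coefficients mod 11: 8·t ≡ 1 (mod 11).
    The inverse of 8 mod 11 is 7 (since 8·7 = 56 = 5·11 + 1), so t ≡ 7·1 = 7 ≡ 7 (mod 11).
    Then x = 29 + 52·7 = 393, valid modulo lcm(52, 11) = 572: x ≡ 393 (mod 572).
Verify: 393 mod 13 = 3 ✓, 393 mod 4 = 1 ✓, 393 mod 11 = 8 ✓.

x ≡ 393 (mod 572).


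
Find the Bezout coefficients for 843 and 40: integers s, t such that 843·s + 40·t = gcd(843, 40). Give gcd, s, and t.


Euclidean algorithm on (843, 40) — divide until remainder is 0:
  843 = 21 · 40 + 3
  40 = 13 · 3 + 1
  3 = 3 · 1 + 0
gcd(843, 40) = 1.
Track Bezout coefficients alongside the remainders: start with r₀ = 843 = a·1 + b·0 (s = 1, t = 0) and r₁ = 40 = a·0 + b·1 (s = 0, t = 1); each new remainder r_{k+1} = r_{k-1} − q_k·r_k inherits s_{k+1} = s_{k-1} − q_k·s_k, t_{k+1} = t_{k-1} − q_k·t_k, so r_k = a·s_k + b·t_k at every step:
  q = 21: r = 3, s = 1 − 21·0 = 1, t = 0 − 21·1 = -21  (check: 843·1 + 40·(-21) = 3)
  q = 13: r = 1, s = 0 − 13·1 = -13, t = 1 − 13·(-21) = 274  (check: 843·(-13) + 40·274 = 1)
The row with r = 1 (the gcd) gives the Bezout coefficients s = -13, t = 274.
Result: 843 · (-13) + 40 · (274) = 1.

gcd(843, 40) = 1; s = -13, t = 274 (check: 843·(-13) + 40·274 = 1).


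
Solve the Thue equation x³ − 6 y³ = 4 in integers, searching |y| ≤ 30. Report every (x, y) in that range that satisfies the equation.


The equation is x³ - 6y³ = 4. For fixed y, x³ = 6·y³ + 4, so a solution requires the RHS to be a perfect cube.
Strategy: iterate y from -30 to 30, compute RHS = 6·y³ + 4, and check whether it is a (positive or negative) perfect cube.
Check small values of y:
  y = 0: RHS = 4 is not a perfect cube.
  y = 1: RHS = 10 is not a perfect cube.
  y = -1: RHS = -2 is not a perfect cube.
  y = 2: RHS = 52 is not a perfect cube.
  y = -2: RHS = -44 is not a perfect cube.
  y = 3: RHS = 166 is not a perfect cube.
  y = -3: RHS = -158 is not a perfect cube.
Continuing the search up to |y| = 30 finds no solutions either.
No (x, y) in the scanned range satisfies the equation.

No integer solutions with |y| ≤ 30.


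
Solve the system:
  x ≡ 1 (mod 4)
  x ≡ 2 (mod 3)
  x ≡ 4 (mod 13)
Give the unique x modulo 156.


Moduli 4, 3, 13 are pairwise coprime; by CRT there is a unique solution modulo M = 4 · 3 · 13 = 156.
Solve pairwise, accumulating the modulus:
  Start with x ≡ 1 (mod 4).
  Combine with x ≡ 2 (mod 3): since gcd(4, 3) = 1, we get a unique residue mod 12.
    Write x = 1 + 4·t and substitute into x ≡ 2 (mod 3): 4·t ≡ 2 − 1 = 1 (mod 3).
    Reduce coefficients mod 3: 1·t ≡ 1 (mod 3).
    So t ≡ 1 (mod 3).
    Then x = 1 + 4·1 = 5, valid modulo lcm(4, 3) = 12: x ≡ 5 (mod 12).
  Combine with x ≡ 4 (mod 13): since gcd(12, 13) = 1, we get a unique residue mod 156.
    Write x = 5 + 12·t and substitute into x ≡ 4 (mod 13): 12·t ≡ 4 − 5 = -1 (mod 13).
    Reduce coefficients mod 13: 12·t ≡ 12 (mod 13).
    The inverse of 12 mod 13 is 12 (since 12·12 = 144 = 11·13 + 1), so t ≡ 12·12 = 144 ≡ 1 (mod 13).
    Then x = 5 + 12·1 = 17, valid modulo lcm(12, 13) = 156: x ≡ 17 (mod 156).
Verify: 17 mod 4 = 1 ✓, 17 mod 3 = 2 ✓, 17 mod 13 = 4 ✓.

x ≡ 17 (mod 156).


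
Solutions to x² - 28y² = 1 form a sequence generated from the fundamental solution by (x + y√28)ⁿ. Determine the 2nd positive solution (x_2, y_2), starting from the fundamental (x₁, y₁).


Step 1: Find the fundamental solution (x₁, y₁) of x² - 28y² = 1.
  Expand √28 as a continued fraction. a₀ = ⌊√28⌋ = 5; iterate m_{k+1} = d_k·a_k − m_k, d_{k+1} = (28 − m_{k+1}²)/d_k, a_{k+1} = ⌊(a₀ + m_{k+1})/d_{k+1}⌋ (starting m₀ = 0, d₀ = 1), with convergents p_k = a_k·p_{k-1} + p_{k-2}, q_k = a_k·q_{k-1} + q_{k-2} (p₋₁ = 1, q₋₁ = 0):
  k = 0: a₀ = 5; p₀/q₀ = 5/1; p₀² − 28·q₀² = 25 − 28 = -3.
  k = 1: m = 5, d = 3, a = ⌊(5 + 5)/3⌋ = 3; p/q = (3·5 + 1)/(3·1 + 0) = 16/3; p² − 28·q² = 256 − 252 = 4.
  k = 2: m = 4, d = 4, a = ⌊(5 + 4)/4⌋ = 2; p/q = (2·16 + 5)/(2·3 + 1) = 37/7; p² − 28·q² = 1369 − 1372 = -3.
  k = 3: m = 4, d = 3, a = ⌊(5 + 4)/3⌋ = 3; p/q = (3·37 + 16)/(3·7 + 3) = 127/24; p² − 28·q² = 16129 − 16128 = 1.
  The first convergent with p² − 28·q² = 1 gives the fundamental solution (x₁, y₁) = (127, 24).
Step 2: Apply the recurrence (x_{n+1}, y_{n+1}) = (x₁x_n + 28y₁y_n, x₁y_n + y₁x_n) repeatedly.
  From (x_1, y_1) = (127, 24): x_2 = 127·127 + 28·24·24 = 32257; y_2 = 127·24 + 24·127 = 6096.
Step 3: Verify x_2² - 28·y_2² = 1040514049 - 1040514048 = 1 (should be 1). ✓

(x_1, y_1) = (127, 24); (x_2, y_2) = (32257, 6096).


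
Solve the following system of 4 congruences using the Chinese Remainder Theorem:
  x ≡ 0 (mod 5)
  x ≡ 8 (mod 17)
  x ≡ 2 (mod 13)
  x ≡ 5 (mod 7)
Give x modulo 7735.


Product of moduli M = 5 · 17 · 13 · 7 = 7735.
Merge one congruence at a time:
  Start: x ≡ 0 (mod 5).
  Combine with x ≡ 8 (mod 17); new modulus lcm = 85.
    Write x = 0 + 5·t and substitute into x ≡ 8 (mod 17): 5·t ≡ 8 − 0 = 8 (mod 17).
    The inverse of 5 mod 17 is 7 (since 5·7 = 35 = 2·17 + 1), so t ≡ 7·8 = 56 ≡ 5 (mod 17).
    Then x = 0 + 5·5 = 25, valid modulo lcm(5, 17) = 85: x ≡ 25 (mod 85).
  Combine with x ≡ 2 (mod 13); new modulus lcm = 1105.
    Write x = 25 + 85·t and substitute into x ≡ 2 (mod 13): 85·t ≡ 2 − 25 = -23 (mod 13).
    Reduce coefficients mod 13: 7·t ≡ 3 (mod 13).
    The inverse of 7 mod 13 is 2 (since 7·2 = 14 = 1·13 + 1), so t ≡ 2·3 = 6 ≡ 6 (mod 13).
    Then x = 25 + 85·6 = 535, valid modulo lcm(85, 13) = 1105: x ≡ 535 (mod 1105).
  Combine with x ≡ 5 (mod 7); new modulus lcm = 7735.
    Write x = 535 + 1105·t and substitute into x ≡ 5 (mod 7): 1105·t ≡ 5 − 535 = -530 (mod 7).
    Reduce coefficients mod 7: 6·t ≡ 2 (mod 7).
    The inverse of 6 mod 7 is 6 (since 6·6 = 36 = 5·7 + 1), so t ≡ 6·2 = 12 ≡ 5 (mod 7).
    Then x = 535 + 1105·5 = 6060, valid modulo lcm(1105, 7) = 7735: x ≡ 6060 (mod 7735).
Verify against each original: 6060 mod 5 = 0, 6060 mod 17 = 8, 6060 mod 13 = 2, 6060 mod 7 = 5.

x ≡ 6060 (mod 7735).


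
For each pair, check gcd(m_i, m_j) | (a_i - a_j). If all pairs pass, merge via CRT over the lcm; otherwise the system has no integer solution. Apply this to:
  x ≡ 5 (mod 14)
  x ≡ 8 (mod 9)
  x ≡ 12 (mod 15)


Moduli 14, 9, 15 are not pairwise coprime, so CRT works modulo lcm(m_i) when all pairwise compatibility conditions hold.
Pairwise compatibility: gcd(m_i, m_j) must divide a_i - a_j for every pair.
Merge one congruence at a time:
  Start: x ≡ 5 (mod 14).
  Combine with x ≡ 8 (mod 9): gcd(14, 9) = 1; 8 - 5 = 3, which IS divisible by 1, so compatible.
    Write x = 5 + 14·t and substitute into x ≡ 8 (mod 9): 14·t ≡ 8 − 5 = 3 (mod 9).
    Reduce coefficients mod 9: 5·t ≡ 3 (mod 9).
    The inverse of 5 mod 9 is 2 (since 5·2 = 10 = 1·9 + 1), so t ≡ 2·3 = 6 ≡ 6 (mod 9).
    Then x = 5 + 14·6 = 89, valid modulo lcm(14, 9) = 126: x ≡ 89 (mod 126).
  Combine with x ≡ 12 (mod 15): gcd(126, 15) = 3, and 12 - 89 = -77 is NOT divisible by 3.
    ⇒ system is inconsistent (no integer solution).

No solution (the system is inconsistent).


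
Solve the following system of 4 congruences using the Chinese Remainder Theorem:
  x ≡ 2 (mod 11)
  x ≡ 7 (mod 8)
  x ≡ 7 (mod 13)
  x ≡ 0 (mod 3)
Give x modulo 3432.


Product of moduli M = 11 · 8 · 13 · 3 = 3432.
Merge one congruence at a time:
  Start: x ≡ 2 (mod 11).
  Combine with x ≡ 7 (mod 8); new modulus lcm = 88.
    Write x = 2 + 11·t and substitute into x ≡ 7 (mod 8): 11·t ≡ 7 − 2 = 5 (mod 8).
    Reduce coefficients mod 8: 3·t ≡ 5 (mod 8).
    The inverse of 3 mod 8 is 3 (since 3·3 = 9 = 1·8 + 1), so t ≡ 3·5 = 15 ≡ 7 (mod 8).
    Then x = 2 + 11·7 = 79, valid modulo lcm(11, 8) = 88: x ≡ 79 (mod 88).
  Combine with x ≡ 7 (mod 13); new modulus lcm = 1144.
    Write x = 79 + 88·t and substitute into x ≡ 7 (mod 13): 88·t ≡ 7 − 79 = -72 (mod 13).
    Reduce coefficients mod 13: 10·t ≡ 6 (mod 13).
    The inverse of 10 mod 13 is 4 (since 10·4 = 40 = 3·13 + 1), so t ≡ 4·6 = 24 ≡ 11 (mod 13).
    Then x = 79 + 88·11 = 1047, valid modulo lcm(88, 13) = 1144: x ≡ 1047 (mod 1144).
  Combine with x ≡ 0 (mod 3); new modulus lcm = 3432.
    Write x = 1047 + 1144·t and substitute into x ≡ 0 (mod 3): 1144·t ≡ 0 − 1047 = -1047 (mod 3).
    Reduce coefficients mod 3: 1·t ≡ 0 (mod 3).
    So t ≡ 0 (mod 3).
    Then x = 1047 + 1144·0 = 1047, valid modulo lcm(1144, 3) = 3432: x ≡ 1047 (mod 3432).
Verify against each original: 1047 mod 11 = 2, 1047 mod 8 = 7, 1047 mod 13 = 7, 1047 mod 3 = 0.

x ≡ 1047 (mod 3432).


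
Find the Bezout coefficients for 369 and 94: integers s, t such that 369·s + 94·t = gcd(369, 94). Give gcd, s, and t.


Euclidean algorithm on (369, 94) — divide until remainder is 0:
  369 = 3 · 94 + 87
  94 = 1 · 87 + 7
  87 = 12 · 7 + 3
  7 = 2 · 3 + 1
  3 = 3 · 1 + 0
gcd(369, 94) = 1.
Track Bezout coefficients alongside the remainders: start with r₀ = 369 = a·1 + b·0 (s = 1, t = 0) and r₁ = 94 = a·0 + b·1 (s = 0, t = 1); each new remainder r_{k+1} = r_{k-1} − q_k·r_k inherits s_{k+1} = s_{k-1} − q_k·s_k, t_{k+1} = t_{k-1} − q_k·t_k, so r_k = a·s_k + b·t_k at every step:
  q = 3: r = 87, s = 1 − 3·0 = 1, t = 0 − 3·1 = -3  (check: 369·1 + 94·(-3) = 87)
  q = 1: r = 7, s = 0 − 1·1 = -1, t = 1 − 1·(-3) = 4  (check: 369·(-1) + 94·4 = 7)
  q = 12: r = 3, s = 1 − 12·(-1) = 13, t = -3 − 12·4 = -51  (check: 369·13 + 94·(-51) = 3)
  q = 2: r = 1, s = -1 − 2·13 = -27, t = 4 − 2·(-51) = 106  (check: 369·(-27) + 94·106 = 1)
The row with r = 1 (the gcd) gives the Bezout coefficients s = -27, t = 106.
Result: 369 · (-27) + 94 · (106) = 1.

gcd(369, 94) = 1; s = -27, t = 106 (check: 369·(-27) + 94·106 = 1).


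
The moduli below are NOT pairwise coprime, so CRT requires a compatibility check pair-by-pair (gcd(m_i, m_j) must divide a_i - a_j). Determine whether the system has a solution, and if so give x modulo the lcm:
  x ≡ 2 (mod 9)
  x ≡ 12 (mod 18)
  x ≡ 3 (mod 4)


Moduli 9, 18, 4 are not pairwise coprime, so CRT works modulo lcm(m_i) when all pairwise compatibility conditions hold.
Pairwise compatibility: gcd(m_i, m_j) must divide a_i - a_j for every pair.
Merge one congruence at a time:
  Start: x ≡ 2 (mod 9).
  Combine with x ≡ 12 (mod 18): gcd(9, 18) = 9, and 12 - 2 = 10 is NOT divisible by 9.
    ⇒ system is inconsistent (no integer solution).

No solution (the system is inconsistent).


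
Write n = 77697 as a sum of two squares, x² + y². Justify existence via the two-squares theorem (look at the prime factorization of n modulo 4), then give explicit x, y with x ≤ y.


Step 1: Factor n = 77697 = 3^2 · 89 · 97.
Step 2: Check the mod-4 condition on each prime factor: 3 ≡ 3 (mod 4), exponent 2 (must be even); 89 ≡ 1 (mod 4), exponent 1; 97 ≡ 1 (mod 4), exponent 1.
All primes ≡ 3 (mod 4) appear to even exponent (or don't appear), so by the two-squares theorem n IS expressible as a sum of two squares.
Step 3: Build a representation. Group n = k² · m with k = 3 and m = 89 · 97 = 8633 (a product of primes ≡ 1 (mod 4)); a representation of m scales to one of n via (k·x)² + (k·y)² = k²(x² + y²). Each prime p ≡ 1 (mod 4) is itself a sum of two squares; find a² by testing p − a² for a perfect square:
  89: 89 − 1² = 88, 89 − 2² = 85, 89 − 3² = 80, 89 − 4² = 73, 89 − 5² = 64 = 8² ⇒ 89 = 5² + 8².
  97: 97 − 1² = 96, 97 − 2² = 93, 97 − 3² = 88, 97 − 4² = 81 = 9² ⇒ 97 = 4² + 9².
  Combine using the Brahmagupta–Fibonacci identity (a² + b²)(c² + d²) = (ac − bd)² + (ad + bc)² = (ac + bd)² + (ad − bc)²:
  89 · 97 = 8633: from (5² + 8²)(4² + 9²), take (5·4 − 8·9, 5·9 + 8·4) = (20 − 72, 45 + 32) = (-52, 77); dropping signs (only squares matter) gives (52, 77); check 52² + 77² = 2704 + 5929 = 8633 ✓.
  Scale by k = 3: (3·52, 3·77) = (156, 231).
Step 4: Order so x ≤ y and verify: 156² + 231² = 24336 + 53361 = 77697 = n. ✓

n = 77697 = 156² + 231² (one valid representation with x ≤ y).


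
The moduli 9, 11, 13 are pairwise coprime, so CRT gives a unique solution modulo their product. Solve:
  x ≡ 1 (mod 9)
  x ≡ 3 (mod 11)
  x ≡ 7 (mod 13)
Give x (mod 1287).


Moduli 9, 11, 13 are pairwise coprime; by CRT there is a unique solution modulo M = 9 · 11 · 13 = 1287.
Solve pairwise, accumulating the modulus:
  Start with x ≡ 1 (mod 9).
  Combine with x ≡ 3 (mod 11): since gcd(9, 11) = 1, we get a unique residue mod 99.
    Write x = 1 + 9·t and substitute into x ≡ 3 (mod 11): 9·t ≡ 3 − 1 = 2 (mod 11).
    The inverse of 9 mod 11 is 5 (since 9·5 = 45 = 4·11 + 1), so t ≡ 5·2 = 10 ≡ 10 (mod 11).
    Then x = 1 + 9·10 = 91, valid modulo lcm(9, 11) = 99: x ≡ 91 (mod 99).
  Combine with x ≡ 7 (mod 13): since gcd(99, 13) = 1, we get a unique residue mod 1287.
    Write x = 91 + 99·t and substitute into x ≡ 7 (mod 13): 99·t ≡ 7 − 91 = -84 (mod 13).
    Reduce coefficients mod 13: 8·t ≡ 7 (mod 13).
    The inverse of 8 mod 13 is 5 (since 8·5 = 40 = 3·13 + 1), so t ≡ 5·7 = 35 ≡ 9 (mod 13).
    Then x = 91 + 99·9 = 982, valid modulo lcm(99, 13) = 1287: x ≡ 982 (mod 1287).
Verify: 982 mod 9 = 1 ✓, 982 mod 11 = 3 ✓, 982 mod 13 = 7 ✓.

x ≡ 982 (mod 1287).


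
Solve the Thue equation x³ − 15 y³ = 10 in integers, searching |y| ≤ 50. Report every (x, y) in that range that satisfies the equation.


The equation is x³ - 15y³ = 10. For fixed y, x³ = 15·y³ + 10, so a solution requires the RHS to be a perfect cube.
Strategy: iterate y from -50 to 50, compute RHS = 15·y³ + 10, and check whether it is a (positive or negative) perfect cube.
Check small values of y:
  y = 0: RHS = 10 is not a perfect cube.
  y = 1: RHS = 25 is not a perfect cube.
  y = -1: RHS = -5 is not a perfect cube.
  y = 2: RHS = 130 is not a perfect cube.
  y = -2: RHS = -110 is not a perfect cube.
  y = 3: RHS = 415 is not a perfect cube.
  y = -3: RHS = -395 is not a perfect cube.
Continuing the search up to |y| = 50 finds no solutions either.
No (x, y) in the scanned range satisfies the equation.

No integer solutions with |y| ≤ 50.


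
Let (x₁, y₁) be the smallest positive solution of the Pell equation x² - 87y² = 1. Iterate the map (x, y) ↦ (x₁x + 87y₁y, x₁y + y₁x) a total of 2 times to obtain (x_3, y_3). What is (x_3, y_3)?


Step 1: Find the fundamental solution (x₁, y₁) of x² - 87y² = 1.
  Expand √87 as a continued fraction. a₀ = ⌊√87⌋ = 9; iterate m_{k+1} = d_k·a_k − m_k, d_{k+1} = (87 − m_{k+1}²)/d_k, a_{k+1} = ⌊(a₀ + m_{k+1})/d_{k+1}⌋ (starting m₀ = 0, d₀ = 1), with convergents p_k = a_k·p_{k-1} + p_{k-2}, q_k = a_k·q_{k-1} + q_{k-2} (p₋₁ = 1, q₋₁ = 0):
  k = 0: a₀ = 9; p₀/q₀ = 9/1; p₀² − 87·q₀² = 81 − 87 = -6.
  k = 1: m = 9, d = 6, a = ⌊(9 + 9)/6⌋ = 3; p/q = (3·9 + 1)/(3·1 + 0) = 28/3; p² − 87·q² = 784 − 783 = 1.
  The first convergent with p² − 87·q² = 1 gives the fundamental solution (x₁, y₁) = (28, 3).
Step 2: Apply the recurrence (x_{n+1}, y_{n+1}) = (x₁x_n + 87y₁y_n, x₁y_n + y₁x_n) repeatedly.
  From (x_1, y_1) = (28, 3): x_2 = 28·28 + 87·3·3 = 1567; y_2 = 28·3 + 3·28 = 168.
  From (x_2, y_2) = (1567, 168): x_3 = 28·1567 + 87·3·168 = 87724; y_3 = 28·168 + 3·1567 = 9405.
Step 3: Verify x_3² - 87·y_3² = 7695500176 - 7695500175 = 1 (should be 1). ✓

(x_1, y_1) = (28, 3); (x_3, y_3) = (87724, 9405).


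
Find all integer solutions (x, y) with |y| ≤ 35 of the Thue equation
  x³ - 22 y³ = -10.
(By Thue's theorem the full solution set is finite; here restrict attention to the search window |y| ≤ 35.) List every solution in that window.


The equation is x³ - 22y³ = -10. For fixed y, x³ = 22·y³ − 10, so a solution requires the RHS to be a perfect cube.
Strategy: iterate y from -35 to 35, compute RHS = 22·y³ − 10, and check whether it is a (positive or negative) perfect cube.
Check small values of y:
  y = 0: RHS = -10 is not a perfect cube.
  y = 1: RHS = 12 is not a perfect cube.
  y = -1: RHS = -32 is not a perfect cube.
  y = 2: RHS = 166 is not a perfect cube.
  y = -2: RHS = -186 is not a perfect cube.
  y = 3: RHS = 584 is not a perfect cube.
  y = -3: RHS = -604 is not a perfect cube.
Continuing the search up to |y| = 35 finds no solutions either.
No (x, y) in the scanned range satisfies the equation.

No integer solutions with |y| ≤ 35.


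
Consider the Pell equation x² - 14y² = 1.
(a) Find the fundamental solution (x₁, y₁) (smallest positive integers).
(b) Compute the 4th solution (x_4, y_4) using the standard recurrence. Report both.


Step 1: Find the fundamental solution (x₁, y₁) of x² - 14y² = 1.
  Expand √14 as a continued fraction. a₀ = ⌊√14⌋ = 3; iterate m_{k+1} = d_k·a_k − m_k, d_{k+1} = (14 − m_{k+1}²)/d_k, a_{k+1} = ⌊(a₀ + m_{k+1})/d_{k+1}⌋ (starting m₀ = 0, d₀ = 1), with convergents p_k = a_k·p_{k-1} + p_{k-2}, q_k = a_k·q_{k-1} + q_{k-2} (p₋₁ = 1, q₋₁ = 0):
  k = 0: a₀ = 3; p₀/q₀ = 3/1; p₀² − 14·q₀² = 9 − 14 = -5.
  k = 1: m = 3, d = 5, a = ⌊(3 + 3)/5⌋ = 1; p/q = (1·3 + 1)/(1·1 + 0) = 4/1; p² − 14·q² = 16 − 14 = 2.
  k = 2: m = 2, d = 2, a = ⌊(3 + 2)/2⌋ = 2; p/q = (2·4 + 3)/(2·1 + 1) = 11/3; p² − 14·q² = 121 − 126 = -5.
  k = 3: m = 2, d = 5, a = ⌊(3 + 2)/5⌋ = 1; p/q = (1·11 + 4)/(1·3 + 1) = 15/4; p² − 14·q² = 225 − 224 = 1.
  The first convergent with p² − 14·q² = 1 gives the fundamental solution (x₁, y₁) = (15, 4).
Step 2: Apply the recurrence (x_{n+1}, y_{n+1}) = (x₁x_n + 14y₁y_n, x₁y_n + y₁x_n) repeatedly.
  From (x_1, y_1) = (15, 4): x_2 = 15·15 + 14·4·4 = 449; y_2 = 15·4 + 4·15 = 120.
  From (x_2, y_2) = (449, 120): x_3 = 15·449 + 14·4·120 = 13455; y_3 = 15·120 + 4·449 = 3596.
  From (x_3, y_3) = (13455, 3596): x_4 = 15·13455 + 14·4·3596 = 403201; y_4 = 15·3596 + 4·13455 = 107760.
Step 3: Verify x_4² - 14·y_4² = 162571046401 - 162571046400 = 1 (should be 1). ✓

(x_1, y_1) = (15, 4); (x_4, y_4) = (403201, 107760).
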